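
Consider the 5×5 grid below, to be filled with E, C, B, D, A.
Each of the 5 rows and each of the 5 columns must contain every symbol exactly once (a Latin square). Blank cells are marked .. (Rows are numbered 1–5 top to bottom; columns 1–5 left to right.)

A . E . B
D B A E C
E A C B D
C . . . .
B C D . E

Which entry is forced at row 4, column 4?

Row 1, column 2: row 1 has {E, B, A} and column 2 has {C, B, A}, leaving only D.
Row 1, column 4: row 1 has {E, B, D, A} and column 4 has {E, B}, leaving only C.
Row 4, column 2: row 4 has {C} and column 2 has {C, B, D, A}, leaving only E.
Row 4, column 3: row 4 has {E, C} and column 3 has {E, C, D, A}, leaving only B.
Row 4, column 5: row 4 has {E, C, B} and column 5 has {E, C, B, D}, leaving only A.
Row 4 already has {E, C, B, A} and column 4 already has {E, C, B}, so row 4, column 4 must be D.

D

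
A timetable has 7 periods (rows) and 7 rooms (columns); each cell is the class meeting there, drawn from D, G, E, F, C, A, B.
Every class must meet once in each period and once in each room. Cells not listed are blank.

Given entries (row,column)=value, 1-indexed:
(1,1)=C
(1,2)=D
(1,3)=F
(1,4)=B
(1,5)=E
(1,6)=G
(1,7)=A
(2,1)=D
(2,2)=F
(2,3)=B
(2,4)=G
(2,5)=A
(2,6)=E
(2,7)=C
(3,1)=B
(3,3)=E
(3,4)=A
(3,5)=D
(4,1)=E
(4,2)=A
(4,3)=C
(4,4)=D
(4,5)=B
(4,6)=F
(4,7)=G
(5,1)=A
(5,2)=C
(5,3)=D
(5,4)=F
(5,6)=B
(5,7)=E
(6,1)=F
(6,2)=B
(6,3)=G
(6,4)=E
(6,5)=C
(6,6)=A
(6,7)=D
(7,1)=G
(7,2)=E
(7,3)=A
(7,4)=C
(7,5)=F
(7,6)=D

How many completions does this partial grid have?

1

Period 3, room 2: eliminating its period and room leaves {G}.
Period 3, room 6: eliminating its period and room leaves {C}.
Period 3, room 7: eliminating its period and room leaves {F}.
Period 5, room 5: eliminating its period and room leaves {G}.
Period 7, room 7: eliminating its period and room leaves {B}.
Only one assignment across all blanks avoids any period or room repeat, giving 1 completion.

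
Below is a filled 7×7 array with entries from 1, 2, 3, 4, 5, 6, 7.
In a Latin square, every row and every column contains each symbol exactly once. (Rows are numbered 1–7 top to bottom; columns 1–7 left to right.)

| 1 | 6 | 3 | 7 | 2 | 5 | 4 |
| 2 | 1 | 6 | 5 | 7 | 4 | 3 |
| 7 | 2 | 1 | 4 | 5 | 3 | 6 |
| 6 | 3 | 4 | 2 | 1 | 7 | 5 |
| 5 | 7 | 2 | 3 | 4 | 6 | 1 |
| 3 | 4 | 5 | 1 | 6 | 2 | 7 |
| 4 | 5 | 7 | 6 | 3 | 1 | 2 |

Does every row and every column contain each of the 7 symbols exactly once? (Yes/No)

Each row is a permutation of the 7 symbols, and so is each column.

Yes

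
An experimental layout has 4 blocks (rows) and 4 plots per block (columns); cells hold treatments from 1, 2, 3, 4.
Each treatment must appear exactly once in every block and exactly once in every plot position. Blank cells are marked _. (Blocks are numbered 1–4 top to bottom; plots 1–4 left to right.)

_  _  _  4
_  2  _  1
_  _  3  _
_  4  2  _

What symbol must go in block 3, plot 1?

4

Block 1, plot 3: block 1 has {4} and plot 3 has {2, 3}, leaving only 1.
Block 1, plot 2: block 1 has {1, 4} and plot 2 has {2, 4}, leaving only 3.
Block 1, plot 1: block 1 has {1, 3, 4} and plot 1 has {}, leaving only 2.
Block 2, plot 3: block 2 has {1, 2} and plot 3 has {1, 2, 3}, leaving only 4.
Block 2, plot 1: block 2 has {1, 2, 4} and plot 1 has {2}, leaving only 3.
Block 3, plot 2: block 3 has {3} and plot 2 has {2, 3, 4}, leaving only 1.
Block 3 already has {1, 3} and plot 1 already has {2, 3}, so block 3, plot 1 must be 4.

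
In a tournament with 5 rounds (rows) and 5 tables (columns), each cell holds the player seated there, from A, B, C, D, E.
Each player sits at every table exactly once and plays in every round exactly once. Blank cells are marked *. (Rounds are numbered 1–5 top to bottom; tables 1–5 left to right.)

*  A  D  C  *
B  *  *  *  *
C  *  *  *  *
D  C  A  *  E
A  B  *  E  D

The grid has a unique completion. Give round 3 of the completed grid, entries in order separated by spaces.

C E B D A

Round 1, table 1: round 1 has {A, C, D} and table 1 has {A, B, C, D}, leaving only E.
Round 1, table 5: round 1 has {A, C, D, E} and table 5 has {D, E}, leaving only B.
Round 3, table 5: round 3 has {C} and table 5 has {B, D, E}, leaving only A.
Round 2, table 5: round 2 has {B} and table 5 has {A, B, D, E}, leaving only C.
Round 2, table 3: round 2 has {B, C} and table 3 has {A, D}, leaving only E.
Round 3, table 3: round 3 has {A, C} and table 3 has {A, D, E}, leaving only B.
Round 3, table 4: round 3 has {A, B, C} and table 4 has {C, E}, leaving only D.
Round 3, table 2: round 3 has {A, B, C, D} and table 2 has {A, B, C}, leaving only E.
So round 3 reads: C E B D A.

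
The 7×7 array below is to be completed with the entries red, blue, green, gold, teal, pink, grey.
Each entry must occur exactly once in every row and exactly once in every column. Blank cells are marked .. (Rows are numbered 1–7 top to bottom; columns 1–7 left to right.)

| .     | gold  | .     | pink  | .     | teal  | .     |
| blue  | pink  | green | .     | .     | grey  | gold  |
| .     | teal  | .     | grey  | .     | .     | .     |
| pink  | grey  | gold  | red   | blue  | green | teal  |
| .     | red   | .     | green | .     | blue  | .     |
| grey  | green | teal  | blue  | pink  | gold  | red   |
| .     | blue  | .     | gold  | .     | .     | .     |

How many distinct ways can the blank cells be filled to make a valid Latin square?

12

Row 1, column 1: eliminating its row and column leaves {red, green}.
Row 1, column 3: eliminating its row and column leaves {red, blue, grey}.
Row 1, column 5: eliminating its row and column leaves {red, green, grey}.
Row 1, column 7: eliminating its row and column leaves {blue, green, grey}.
Row 2, column 4: eliminating its row and column leaves {teal}.
Row 2, column 5: eliminating its row and column leaves {red, teal}.
Row 3, column 1: eliminating its row and column leaves {red, green, gold}.
Row 3, column 3: eliminating its row and column leaves {red, blue, pink}.
Row 3, column 5: eliminating its row and column leaves {red, green, gold}.
Row 3, column 6: eliminating its row and column leaves {red, pink}.
Row 3, column 7: eliminating its row and column leaves {blue, green, pink}.
Row 5, column 1: eliminating its row and column leaves {gold, teal}.
Row 5, column 3: eliminating its row and column leaves {pink, grey}.
Row 5, column 5: eliminating its row and column leaves {gold, teal, grey}.
Row 5, column 7: eliminating its row and column leaves {pink, grey}.
Row 7, column 1: eliminating its row and column leaves {red, green, teal}.
Row 7, column 3: eliminating its row and column leaves {red, pink, grey}.
Row 7, column 5: eliminating its row and column leaves {red, green, teal, grey}.
Row 7, column 6: eliminating its row and column leaves {red, pink}.
Row 7, column 7: eliminating its row and column leaves {green, pink, grey}.
Enumerating the assignments across these blanks that avoid any row or column repeat gives 12 completions.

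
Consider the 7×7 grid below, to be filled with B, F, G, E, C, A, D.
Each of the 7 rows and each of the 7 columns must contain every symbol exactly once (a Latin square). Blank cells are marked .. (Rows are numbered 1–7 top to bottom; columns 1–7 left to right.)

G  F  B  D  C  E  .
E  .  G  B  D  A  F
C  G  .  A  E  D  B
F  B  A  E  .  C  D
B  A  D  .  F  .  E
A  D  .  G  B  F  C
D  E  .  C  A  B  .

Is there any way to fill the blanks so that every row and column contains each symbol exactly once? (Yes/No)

Row 5, column 4: row 5 together with column 4 already contain {B, F, G, E, C, A, D} — every symbol — so nothing can go there. The grid has no valid completion.

No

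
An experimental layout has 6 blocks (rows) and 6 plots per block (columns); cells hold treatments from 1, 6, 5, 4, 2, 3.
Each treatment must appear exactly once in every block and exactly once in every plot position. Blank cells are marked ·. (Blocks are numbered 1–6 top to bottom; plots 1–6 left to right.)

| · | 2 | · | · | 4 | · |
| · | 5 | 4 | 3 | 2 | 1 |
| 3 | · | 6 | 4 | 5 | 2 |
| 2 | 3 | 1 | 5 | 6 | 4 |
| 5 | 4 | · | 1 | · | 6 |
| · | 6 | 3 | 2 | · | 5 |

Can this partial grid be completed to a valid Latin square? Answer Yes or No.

Yes

No block or plot among the givens repeats a symbol, and propagating forced cells runs into no contradiction.
One valid completion exists (for instance, 1 2 5 6 4 3 / 6 5 4 3 2 1 / 3 1 6 4 5 2 / 2 3 1 5 6 4 / 5 4 2 1 3 6 / 4 6 3 2 1 5).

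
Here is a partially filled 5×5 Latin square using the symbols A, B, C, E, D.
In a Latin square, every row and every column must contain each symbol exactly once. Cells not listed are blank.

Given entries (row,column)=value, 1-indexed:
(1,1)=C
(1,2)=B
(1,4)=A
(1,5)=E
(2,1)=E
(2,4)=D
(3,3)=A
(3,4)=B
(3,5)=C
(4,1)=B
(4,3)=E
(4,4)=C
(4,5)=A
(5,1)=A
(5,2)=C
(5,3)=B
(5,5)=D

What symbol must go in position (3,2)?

E

Row 1, column 3: row 1 has {A, B, C, E} and column 3 has {A, B, E}, leaving only D.
Row 2, column 2: row 2 has {E, D} and column 2 has {B, C}, leaving only A.
Row 2, column 3: row 2 has {A, E, D} and column 3 has {A, B, E, D}, leaving only C.
Row 2, column 5: row 2 has {A, C, E, D} and column 5 has {A, C, E, D}, leaving only B.
Row 3, column 1: row 3 has {A, B, C} and column 1 has {A, B, C, E}, leaving only D.
Row 3 already has {A, B, C, D} and column 2 already has {A, B, C}, so row 3, column 2 must be E.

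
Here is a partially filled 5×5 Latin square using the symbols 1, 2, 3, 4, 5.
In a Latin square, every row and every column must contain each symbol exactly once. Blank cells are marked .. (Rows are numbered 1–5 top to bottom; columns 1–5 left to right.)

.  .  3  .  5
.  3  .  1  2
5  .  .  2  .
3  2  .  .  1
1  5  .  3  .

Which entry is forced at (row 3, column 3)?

1

Row 1, column 4: row 1 has {3, 5} and column 4 has {1, 2, 3}, leaving only 4.
Row 1, column 1: row 1 has {3, 4, 5} and column 1 has {1, 3, 5}, leaving only 2.
Row 1, column 2: row 1 has {2, 3, 4, 5} and column 2 has {2, 3, 5}, leaving only 1.
Row 2, column 1: row 2 has {1, 2, 3} and column 1 has {1, 2, 3, 5}, leaving only 4.
Row 2, column 3: row 2 has {1, 2, 3, 4} and column 3 has {3}, leaving only 5.
Row 3, column 2: row 3 has {2, 5} and column 2 has {1, 2, 3, 5}, leaving only 4.
Row 3 already has {2, 4, 5} and column 3 already has {3, 5}, so row 3, column 3 must be 1.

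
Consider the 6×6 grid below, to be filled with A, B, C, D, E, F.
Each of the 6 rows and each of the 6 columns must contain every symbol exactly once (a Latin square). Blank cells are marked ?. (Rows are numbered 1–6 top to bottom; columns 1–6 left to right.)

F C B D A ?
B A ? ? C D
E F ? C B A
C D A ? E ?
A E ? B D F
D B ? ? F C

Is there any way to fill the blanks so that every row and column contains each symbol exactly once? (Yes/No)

No row or column among the givens repeats a symbol, and propagating forced cells runs into no contradiction.
One valid completion exists (for instance, F C B D A E / B A F E C D / E F D C B A / C D A F E B / A E C B D F / D B E A F C).

Yes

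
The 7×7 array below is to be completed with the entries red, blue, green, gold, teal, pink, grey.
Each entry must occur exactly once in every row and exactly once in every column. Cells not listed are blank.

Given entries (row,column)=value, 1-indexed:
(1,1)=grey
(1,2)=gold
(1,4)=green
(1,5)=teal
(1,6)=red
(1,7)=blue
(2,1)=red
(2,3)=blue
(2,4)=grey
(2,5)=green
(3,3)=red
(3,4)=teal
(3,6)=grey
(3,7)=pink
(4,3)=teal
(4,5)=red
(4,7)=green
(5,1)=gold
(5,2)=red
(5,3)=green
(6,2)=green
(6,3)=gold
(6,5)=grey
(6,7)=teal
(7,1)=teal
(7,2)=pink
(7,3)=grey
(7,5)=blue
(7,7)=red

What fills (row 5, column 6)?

Row 1, column 3: row 1 has {red, blue, green, gold, teal, grey} and column 3 has {red, blue, green, gold, teal, grey}, leaving only pink.
Row 2, column 2: row 2 has {red, blue, green, grey} and column 2 has {red, green, gold, pink}, leaving only teal.
Row 2, column 7: row 2 has {red, blue, green, teal, grey} and column 7 has {red, blue, green, teal, pink}, leaving only gold.
Row 2, column 6: row 2 has {red, blue, green, gold, teal, grey} and column 6 has {red, grey}, leaving only pink.
Row 3, column 2: row 3 has {red, teal, pink, grey} and column 2 has {red, green, gold, teal, pink}, leaving only blue.
Row 3, column 1: row 3 has {red, blue, teal, pink, grey} and column 1 has {red, gold, teal, grey}, leaving only green.
Row 3, column 5: row 3 has {red, blue, green, teal, pink, grey} and column 5 has {red, blue, green, teal, grey}, leaving only gold.
Row 4, column 2: row 4 has {red, green, teal} and column 2 has {red, blue, green, gold, teal, pink}, leaving only grey.
Row 5, column 5: row 5 has {red, green, gold} and column 5 has {red, blue, green, gold, teal, grey}, leaving only pink.
Row 5, column 4: row 5 has {red, green, gold, pink} and column 4 has {green, teal, grey}, leaving only blue.
Row 5 already has {red, blue, green, gold, pink} and column 6 already has {red, pink, grey}, so row 5, column 6 must be teal.

teal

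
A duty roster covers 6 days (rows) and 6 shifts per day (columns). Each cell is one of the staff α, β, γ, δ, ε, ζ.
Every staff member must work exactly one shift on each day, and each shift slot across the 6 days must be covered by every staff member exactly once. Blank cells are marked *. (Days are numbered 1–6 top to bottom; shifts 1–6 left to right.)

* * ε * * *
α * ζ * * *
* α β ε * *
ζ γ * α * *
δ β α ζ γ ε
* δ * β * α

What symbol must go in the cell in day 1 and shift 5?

α

Day 1, shift 2: day 1 has {ε} and shift 2 has {α, β, γ, δ}, leaving only ζ.
Day 2, shift 2: day 2 has {α, ζ} and shift 2 has {α, β, γ, δ, ζ}, leaving only ε.
Day 3, shift 1: day 3 has {α, β, ε} and shift 1 has {α, δ, ζ}, leaving only γ.
Day 1, shift 1: day 1 has {ε, ζ} and shift 1 has {α, γ, δ, ζ}, leaving only β.
Day 4, shift 3: day 4 has {α, γ, ζ} and shift 3 has {α, β, ε, ζ}, leaving only δ.
Day 4, shift 6: day 4 has {α, γ, δ, ζ} and shift 6 has {α, ε}, leaving only β.
Day 4, shift 5: day 4 has {α, β, γ, δ, ζ} and shift 5 has {γ}, leaving only ε.
Day 6, shift 1: day 6 has {α, β, δ} and shift 1 has {α, β, γ, δ, ζ}, leaving only ε.
Day 6, shift 3: day 6 has {α, β, δ, ε} and shift 3 has {α, β, δ, ε, ζ}, leaving only γ.
Day 6, shift 5: day 6 has {α, β, γ, δ, ε} and shift 5 has {γ, ε}, leaving only ζ.
Day 3, shift 5: day 3 has {α, β, γ, ε} and shift 5 has {γ, ε, ζ}, leaving only δ.
Day 1 already has {β, ε, ζ} and shift 5 already has {γ, δ, ε, ζ}, so day 1, shift 5 must be α.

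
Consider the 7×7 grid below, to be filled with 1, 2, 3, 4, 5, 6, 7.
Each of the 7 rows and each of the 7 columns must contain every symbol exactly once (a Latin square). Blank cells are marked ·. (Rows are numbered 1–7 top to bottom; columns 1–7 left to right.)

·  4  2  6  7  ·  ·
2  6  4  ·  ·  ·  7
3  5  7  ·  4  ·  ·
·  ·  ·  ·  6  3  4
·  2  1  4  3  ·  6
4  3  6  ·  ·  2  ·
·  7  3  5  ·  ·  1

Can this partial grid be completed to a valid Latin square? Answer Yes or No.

No row or column among the givens repeats a symbol, and propagating forced cells runs into no contradiction.
One valid completion exists (for instance, 1 4 2 6 7 5 3 / 2 6 4 3 5 1 7 / 3 5 7 1 4 6 2 / 7 1 5 2 6 3 4 / 5 2 1 4 3 7 6 / 4 3 6 7 1 2 5 / 6 7 3 5 2 4 1).

Yes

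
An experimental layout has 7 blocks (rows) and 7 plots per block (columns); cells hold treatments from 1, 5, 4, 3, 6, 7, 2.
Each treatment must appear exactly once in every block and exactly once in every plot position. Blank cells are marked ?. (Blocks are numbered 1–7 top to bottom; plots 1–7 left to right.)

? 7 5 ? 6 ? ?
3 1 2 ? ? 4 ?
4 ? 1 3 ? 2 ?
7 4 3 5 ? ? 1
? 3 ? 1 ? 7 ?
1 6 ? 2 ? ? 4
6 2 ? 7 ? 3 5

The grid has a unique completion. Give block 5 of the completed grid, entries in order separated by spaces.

Block 1, plot 1: block 1 has {5, 6, 7} and plot 1 has {1, 4, 3, 6, 7}, leaving only 2.
Block 5, plot 1: block 5 has {1, 3, 7} and plot 1 has {1, 4, 3, 6, 7, 2}, leaving only 5.
Block 1, plot 4: block 1 has {5, 6, 7, 2} and plot 4 has {1, 5, 3, 7, 2}, leaving only 4.
Block 1, plot 6: block 1 has {5, 4, 6, 7, 2} and plot 6 has {4, 3, 7, 2}, leaving only 1.
Block 1, plot 7: block 1 has {1, 5, 4, 6, 7, 2} and plot 7 has {1, 5, 4}, leaving only 3.
Block 2, plot 4: block 2 has {1, 4, 3, 2} and plot 4 has {1, 5, 4, 3, 7, 2}, leaving only 6.
Block 2, plot 7: block 2 has {1, 4, 3, 6, 2} and plot 7 has {1, 5, 4, 3}, leaving only 7.
Block 2, plot 5: block 2 has {1, 4, 3, 6, 7, 2} and plot 5 has {6}, leaving only 5.
Block 3, plot 2: block 3 has {1, 4, 3, 2} and plot 2 has {1, 4, 3, 6, 7, 2}, leaving only 5.
Block 3, plot 5: block 3 has {1, 5, 4, 3, 2} and plot 5 has {5, 6}, leaving only 7.
Block 3, plot 7: block 3 has {1, 5, 4, 3, 7, 2} and plot 7 has {1, 5, 4, 3, 7}, leaving only 6.
Block 5, plot 7: block 5 has {1, 5, 3, 7} and plot 7 has {1, 5, 4, 3, 6, 7}, leaving only 2.
Block 5, plot 5: block 5 has {1, 5, 3, 7, 2} and plot 5 has {5, 6, 7}, leaving only 4.
Block 5, plot 3: block 5 has {1, 5, 4, 3, 7, 2} and plot 3 has {1, 5, 3, 2}, leaving only 6.
So block 5 reads: 5 3 6 1 4 7 2.

5 3 6 1 4 7 2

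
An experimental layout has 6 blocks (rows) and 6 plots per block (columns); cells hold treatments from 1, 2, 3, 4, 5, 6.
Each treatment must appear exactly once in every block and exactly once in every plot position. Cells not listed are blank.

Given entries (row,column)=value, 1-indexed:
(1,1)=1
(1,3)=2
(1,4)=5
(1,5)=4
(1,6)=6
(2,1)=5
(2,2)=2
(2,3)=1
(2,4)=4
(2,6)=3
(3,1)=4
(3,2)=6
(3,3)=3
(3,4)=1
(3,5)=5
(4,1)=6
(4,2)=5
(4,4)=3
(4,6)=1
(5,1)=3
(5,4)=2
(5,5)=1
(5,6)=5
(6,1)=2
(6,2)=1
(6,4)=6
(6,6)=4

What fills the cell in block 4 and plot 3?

4

Block 4 already has {1, 3, 5, 6} and plot 3 already has {1, 2, 3}, so block 4, plot 3 must be 4.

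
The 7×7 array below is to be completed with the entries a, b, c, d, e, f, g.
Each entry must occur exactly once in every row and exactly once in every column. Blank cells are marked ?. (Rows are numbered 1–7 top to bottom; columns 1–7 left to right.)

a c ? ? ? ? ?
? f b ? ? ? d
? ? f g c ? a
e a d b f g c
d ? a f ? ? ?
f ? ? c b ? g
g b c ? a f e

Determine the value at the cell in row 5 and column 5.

Row 2, column 1: row 2 has {b, d, f} and column 1 has {a, d, e, f, g}, leaving only c.
Row 3, column 1: row 3 has {a, c, f, g} and column 1 has {a, c, d, e, f, g}, leaving only b.
Row 5, column 7: row 5 has {a, d, f} and column 7 has {a, c, d, e, g}, leaving only b.
Row 1, column 7: row 1 has {a, c} and column 7 has {a, b, c, d, e, g}, leaving only f.
Row 6, column 3: row 6 has {b, c, f, g} and column 3 has {a, b, c, d, f}, leaving only e.
Row 1, column 3: row 1 has {a, c, f} and column 3 has {a, b, c, d, e, f}, leaving only g.
Row 6, column 2: row 6 has {b, c, e, f, g} and column 2 has {a, b, c, f}, leaving only d.
Row 3, column 2: row 3 has {a, b, c, f, g} and column 2 has {a, b, c, d, f}, leaving only e.
Row 3, column 6: row 3 has {a, b, c, e, f, g} and column 6 has {f, g}, leaving only d.
Row 5, column 2: row 5 has {a, b, d, f} and column 2 has {a, b, c, d, e, f}, leaving only g.
Row 5 already has {a, b, d, f, g} and column 5 already has {a, b, c, f}, so row 5, column 5 must be e.

e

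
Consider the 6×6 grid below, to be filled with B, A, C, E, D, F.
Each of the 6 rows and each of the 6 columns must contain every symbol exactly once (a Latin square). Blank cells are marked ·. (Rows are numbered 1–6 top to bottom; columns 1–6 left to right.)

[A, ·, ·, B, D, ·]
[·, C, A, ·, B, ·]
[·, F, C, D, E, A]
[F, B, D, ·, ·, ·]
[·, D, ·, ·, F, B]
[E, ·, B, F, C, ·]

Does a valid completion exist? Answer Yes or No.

Yes

No row or column among the givens repeats a symbol, and propagating forced cells runs into no contradiction.
One valid completion exists (for instance, A E F B D C / D C A E B F / B F C D E A / F B D C A E / C D E A F B / E A B F C D).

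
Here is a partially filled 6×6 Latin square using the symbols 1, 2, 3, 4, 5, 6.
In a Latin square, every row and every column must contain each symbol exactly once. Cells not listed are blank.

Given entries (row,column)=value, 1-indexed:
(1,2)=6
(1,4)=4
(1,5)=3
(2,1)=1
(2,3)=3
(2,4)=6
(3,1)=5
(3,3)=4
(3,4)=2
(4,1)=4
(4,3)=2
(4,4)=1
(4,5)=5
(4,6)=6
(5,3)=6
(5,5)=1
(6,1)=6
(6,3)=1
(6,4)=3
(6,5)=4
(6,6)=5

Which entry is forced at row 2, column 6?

4

Row 1, column 1: row 1 has {3, 4, 6} and column 1 has {1, 4, 5, 6}, leaving only 2.
Row 1, column 3: row 1 has {2, 3, 4, 6} and column 3 has {1, 2, 3, 4, 6}, leaving only 5.
Row 1, column 6: row 1 has {2, 3, 4, 5, 6} and column 6 has {5, 6}, leaving only 1.
Row 2, column 5: row 2 has {1, 3, 6} and column 5 has {1, 3, 4, 5}, leaving only 2.
Row 2 already has {1, 2, 3, 6} and column 6 already has {1, 5, 6}, so row 2, column 6 must be 4.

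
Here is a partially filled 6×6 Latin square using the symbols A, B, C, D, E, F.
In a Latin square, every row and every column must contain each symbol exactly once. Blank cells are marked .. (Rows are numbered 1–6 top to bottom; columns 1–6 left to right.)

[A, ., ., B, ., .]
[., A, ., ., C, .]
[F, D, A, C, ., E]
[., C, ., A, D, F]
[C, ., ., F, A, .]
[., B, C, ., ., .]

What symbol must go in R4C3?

Row 3, column 5: row 3 has {A, C, D, E, F} and column 5 has {A, C, D}, leaving only B.
Row 5, column 2: row 5 has {A, C, F} and column 2 has {A, B, C, D}, leaving only E.
Row 1, column 2: row 1 has {A, B} and column 2 has {A, B, C, D, E}, leaving only F.
Row 1, column 5: row 1 has {A, B, F} and column 5 has {A, B, C, D}, leaving only E.
Row 1, column 3: row 1 has {A, B, E, F} and column 3 has {A, C}, leaving only D.
Row 1, column 6: row 1 has {A, B, D, E, F} and column 6 has {E, F}, leaving only C.
Row 5, column 3: row 5 has {A, C, E, F} and column 3 has {A, C, D}, leaving only B.
Row 4 already has {A, C, D, F} and column 3 already has {A, B, C, D}, so row 4, column 3 must be E.

E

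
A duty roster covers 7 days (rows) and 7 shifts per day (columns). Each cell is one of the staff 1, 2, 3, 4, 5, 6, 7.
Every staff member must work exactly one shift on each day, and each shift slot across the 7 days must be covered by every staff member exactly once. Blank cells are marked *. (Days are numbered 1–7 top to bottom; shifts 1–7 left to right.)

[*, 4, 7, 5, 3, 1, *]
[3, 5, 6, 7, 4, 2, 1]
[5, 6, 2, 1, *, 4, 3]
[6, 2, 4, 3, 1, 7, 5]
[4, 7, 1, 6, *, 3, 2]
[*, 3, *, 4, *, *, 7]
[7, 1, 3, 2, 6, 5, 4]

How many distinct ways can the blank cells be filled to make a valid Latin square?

Day 1, shift 1: eliminating its day and shift leaves {2}.
Day 1, shift 7: eliminating its day and shift leaves {6}.
Day 3, shift 5: eliminating its day and shift leaves {7}.
Day 5, shift 5: eliminating its day and shift leaves {5}.
Day 6, shift 1: eliminating its day and shift leaves {1, 2}.
Day 6, shift 3: eliminating its day and shift leaves {5}.
Day 6, shift 5: eliminating its day and shift leaves {2, 5}.
Day 6, shift 6: eliminating its day and shift leaves {6}.
Only one assignment across all blanks avoids any day or shift repeat, giving 1 completion.

1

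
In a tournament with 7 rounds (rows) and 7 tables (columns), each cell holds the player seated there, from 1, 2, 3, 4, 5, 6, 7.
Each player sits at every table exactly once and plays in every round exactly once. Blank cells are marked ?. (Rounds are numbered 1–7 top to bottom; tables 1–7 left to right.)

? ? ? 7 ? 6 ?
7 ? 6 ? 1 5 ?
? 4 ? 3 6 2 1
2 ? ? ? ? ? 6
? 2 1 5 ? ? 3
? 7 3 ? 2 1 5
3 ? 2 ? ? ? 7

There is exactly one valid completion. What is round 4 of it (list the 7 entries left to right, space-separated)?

Round 2, table 2: round 2 has {1, 5, 6, 7} and table 2 has {2, 4, 7}, leaving only 3.
Round 3, table 1: round 3 has {1, 2, 3, 4, 6} and table 1 has {2, 3, 7}, leaving only 5.
Round 3, table 3: round 3 has {1, 2, 3, 4, 5, 6} and table 3 has {1, 2, 3, 6}, leaving only 7.
Round 7, table 6: round 7 has {2, 3, 7} and table 6 has {1, 2, 5, 6}, leaving only 4.
Round 5, table 6: round 5 has {1, 2, 3, 5} and table 6 has {1, 2, 4, 5, 6}, leaving only 7.
Round 4, table 6: round 4 has {2, 6} and table 6 has {1, 2, 4, 5, 6, 7}, leaving only 3.
Round 5, table 5: round 5 has {1, 2, 3, 5, 7} and table 5 has {1, 2, 6}, leaving only 4.
Round 5, table 1: round 5 has {1, 2, 3, 4, 5, 7} and table 1 has {2, 3, 5, 7}, leaving only 6.
Round 6, table 1: round 6 has {1, 2, 3, 5, 7} and table 1 has {2, 3, 5, 6, 7}, leaving only 4.
Round 1, table 1: round 1 has {6, 7} and table 1 has {2, 3, 4, 5, 6, 7}, leaving only 1.
Round 1, table 2: round 1 has {1, 6, 7} and table 2 has {2, 3, 4, 7}, leaving only 5.
Round 4, table 2: round 4 has {2, 3, 6} and table 2 has {2, 3, 4, 5, 7}, leaving only 1.
Round 4, table 4: round 4 has {1, 2, 3, 6} and table 4 has {3, 5, 7}, leaving only 4.
Round 4, table 3: round 4 has {1, 2, 3, 4, 6} and table 3 has {1, 2, 3, 6, 7}, leaving only 5.
Round 4, table 5: round 4 has {1, 2, 3, 4, 5, 6} and table 5 has {1, 2, 4, 6}, leaving only 7.
So round 4 reads: 2 1 5 4 7 3 6.

2 1 5 4 7 3 6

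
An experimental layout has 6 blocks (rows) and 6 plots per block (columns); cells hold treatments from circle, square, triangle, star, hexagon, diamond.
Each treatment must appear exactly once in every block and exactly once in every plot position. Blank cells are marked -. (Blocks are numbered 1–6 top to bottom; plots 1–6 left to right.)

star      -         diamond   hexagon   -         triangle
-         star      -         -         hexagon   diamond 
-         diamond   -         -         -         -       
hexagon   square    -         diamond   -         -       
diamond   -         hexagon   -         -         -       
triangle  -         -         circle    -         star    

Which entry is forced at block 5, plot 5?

Block 1, plot 2: block 1 has {triangle, star, hexagon, diamond} and plot 2 has {square, star, diamond}, leaving only circle.
Block 1, plot 5: block 1 has {circle, triangle, star, hexagon, diamond} and plot 5 has {hexagon}, leaving only square.
Block 4, plot 6: block 4 has {square, hexagon, diamond} and plot 6 has {triangle, star, diamond}, leaving only circle.
Block 5, plot 2: block 5 has {hexagon, diamond} and plot 2 has {circle, square, star, diamond}, leaving only triangle.
Block 5, plot 6: block 5 has {triangle, hexagon, diamond} and plot 6 has {circle, triangle, star, diamond}, leaving only square.
Block 3, plot 6: block 3 has {diamond} and plot 6 has {circle, square, triangle, star, diamond}, leaving only hexagon.
Block 5, plot 4: block 5 has {square, triangle, hexagon, diamond} and plot 4 has {circle, hexagon, diamond}, leaving only star.
Block 5 already has {square, triangle, star, hexagon, diamond} and plot 5 already has {square, hexagon}, so block 5, plot 5 must be circle.

circle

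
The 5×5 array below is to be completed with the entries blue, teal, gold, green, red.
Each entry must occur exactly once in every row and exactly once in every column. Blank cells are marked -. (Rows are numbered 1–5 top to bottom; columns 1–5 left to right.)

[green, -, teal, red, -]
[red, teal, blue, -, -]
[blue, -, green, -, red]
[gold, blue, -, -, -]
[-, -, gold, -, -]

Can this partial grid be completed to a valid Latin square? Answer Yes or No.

No

Row 1, column 2: row 1 has {teal, green, red} and column 2 has {blue, teal}, so it must be gold.
Now row 3, column 2: row 3 together with column 2 already contain {blue, teal, gold, green, red} — every symbol — so nothing can go there. The grid has no valid completion.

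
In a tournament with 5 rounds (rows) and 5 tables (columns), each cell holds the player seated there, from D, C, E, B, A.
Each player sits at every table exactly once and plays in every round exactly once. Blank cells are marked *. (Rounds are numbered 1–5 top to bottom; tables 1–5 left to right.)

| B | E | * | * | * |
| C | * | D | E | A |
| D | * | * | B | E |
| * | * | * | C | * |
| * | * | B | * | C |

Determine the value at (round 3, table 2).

C

Round 1, table 5: round 1 has {E, B} and table 5 has {C, E, A}, leaving only D.
Round 1, table 4: round 1 has {D, E, B} and table 4 has {C, E, B}, leaving only A.
Round 1, table 3: round 1 has {D, E, B, A} and table 3 has {D, B}, leaving only C.
Round 2, table 2: round 2 has {D, C, E, A} and table 2 has {E}, leaving only B.
Round 3, table 3: round 3 has {D, E, B} and table 3 has {D, C, B}, leaving only A.
Round 3 already has {D, E, B, A} and table 2 already has {E, B}, so round 3, table 2 must be C.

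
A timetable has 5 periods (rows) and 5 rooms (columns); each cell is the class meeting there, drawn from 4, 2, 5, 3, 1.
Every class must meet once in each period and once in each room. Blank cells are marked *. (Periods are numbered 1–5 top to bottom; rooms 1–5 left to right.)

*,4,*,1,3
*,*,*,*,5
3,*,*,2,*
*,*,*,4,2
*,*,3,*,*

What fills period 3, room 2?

Period 2, room 4: period 2 has {5} and room 4 has {4, 2, 1}, leaving only 3.
Period 5, room 4: period 5 has {3} and room 4 has {4, 2, 3, 1}, leaving only 5.
Period 3, room 2 is narrowed to {5, 1}.
If it were 1, then period 5, room 2 would be left with no valid symbol.
So period 3, room 2 must be 5.

5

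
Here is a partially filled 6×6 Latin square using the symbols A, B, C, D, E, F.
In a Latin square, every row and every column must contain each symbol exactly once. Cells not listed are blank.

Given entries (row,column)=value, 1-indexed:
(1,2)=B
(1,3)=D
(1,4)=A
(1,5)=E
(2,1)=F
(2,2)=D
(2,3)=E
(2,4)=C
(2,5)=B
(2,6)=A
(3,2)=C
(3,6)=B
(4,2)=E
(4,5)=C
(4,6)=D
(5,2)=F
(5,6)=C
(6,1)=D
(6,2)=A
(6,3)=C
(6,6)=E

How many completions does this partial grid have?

Row 1, column 1: eliminating its row and column leaves {C}.
Row 1, column 6: eliminating its row and column leaves {F}.
Row 3, column 1: eliminating its row and column leaves {A, E}.
Row 3, column 3: eliminating its row and column leaves {A, F}.
Row 3, column 4: eliminating its row and column leaves {D, E, F}.
Row 3, column 5: eliminating its row and column leaves {A, D, F}.
Row 4, column 1: eliminating its row and column leaves {A, B}.
Row 4, column 3: eliminating its row and column leaves {A, B, F}.
Row 4, column 4: eliminating its row and column leaves {B, F}.
Row 5, column 1: eliminating its row and column leaves {A, B, E}.
Row 5, column 3: eliminating its row and column leaves {A, B}.
Row 5, column 4: eliminating its row and column leaves {B, D, E}.
Row 5, column 5: eliminating its row and column leaves {A, D}.
Row 6, column 4: eliminating its row and column leaves {B, F}.
Row 6, column 5: eliminating its row and column leaves {F}.
Enumerating the assignments across these blanks that avoid any row or column repeat gives 3 completions.

3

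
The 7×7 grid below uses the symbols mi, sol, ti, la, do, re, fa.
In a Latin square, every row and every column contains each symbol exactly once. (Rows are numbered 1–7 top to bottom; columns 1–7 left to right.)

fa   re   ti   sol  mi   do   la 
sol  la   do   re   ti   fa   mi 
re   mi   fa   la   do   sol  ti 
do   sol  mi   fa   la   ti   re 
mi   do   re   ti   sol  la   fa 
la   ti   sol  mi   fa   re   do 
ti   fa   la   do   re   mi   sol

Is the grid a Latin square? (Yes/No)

Yes

Each row is a permutation of the 7 symbols, and so is each column.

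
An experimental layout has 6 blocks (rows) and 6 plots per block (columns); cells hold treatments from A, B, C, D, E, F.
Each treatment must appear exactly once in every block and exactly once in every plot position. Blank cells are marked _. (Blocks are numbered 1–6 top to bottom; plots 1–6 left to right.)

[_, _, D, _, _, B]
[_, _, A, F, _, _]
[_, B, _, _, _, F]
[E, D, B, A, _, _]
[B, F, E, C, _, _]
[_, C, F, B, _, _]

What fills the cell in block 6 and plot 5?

A

Block 1, plot 4: block 1 has {B, D} and plot 4 has {A, B, C, F}, leaving only E.
Block 1, plot 2: block 1 has {B, D, E} and plot 2 has {B, C, D, F}, leaving only A.
Block 2, plot 2: block 2 has {A, F} and plot 2 has {A, B, C, D, F}, leaving only E.
Block 3, plot 3: block 3 has {B, F} and plot 3 has {A, B, D, E, F}, leaving only C.
Block 3, plot 4: block 3 has {B, C, F} and plot 4 has {A, B, C, E, F}, leaving only D.
Block 3, plot 1: block 3 has {B, C, D, F} and plot 1 has {B, E}, leaving only A.
Block 3, plot 5: block 3 has {A, B, C, D, F} and plot 5 has {}, leaving only E.
Block 4, plot 6: block 4 has {A, B, D, E} and plot 6 has {B, F}, leaving only C.
Block 2, plot 6: block 2 has {A, E, F} and plot 6 has {B, C, F}, leaving only D.
Block 2, plot 1: block 2 has {A, D, E, F} and plot 1 has {A, B, E}, leaving only C.
Block 1, plot 1: block 1 has {A, B, D, E} and plot 1 has {A, B, C, E}, leaving only F.
Block 1, plot 5: block 1 has {A, B, D, E, F} and plot 5 has {E}, leaving only C.
Block 2, plot 5: block 2 has {A, C, D, E, F} and plot 5 has {C, E}, leaving only B.
Block 4, plot 5: block 4 has {A, B, C, D, E} and plot 5 has {B, C, E}, leaving only F.
Block 5, plot 6: block 5 has {B, C, E, F} and plot 6 has {B, C, D, F}, leaving only A.
Block 5, plot 5: block 5 has {A, B, C, E, F} and plot 5 has {B, C, E, F}, leaving only D.
Block 6 already has {B, C, F} and plot 5 already has {B, C, D, E, F}, so block 6, plot 5 must be A.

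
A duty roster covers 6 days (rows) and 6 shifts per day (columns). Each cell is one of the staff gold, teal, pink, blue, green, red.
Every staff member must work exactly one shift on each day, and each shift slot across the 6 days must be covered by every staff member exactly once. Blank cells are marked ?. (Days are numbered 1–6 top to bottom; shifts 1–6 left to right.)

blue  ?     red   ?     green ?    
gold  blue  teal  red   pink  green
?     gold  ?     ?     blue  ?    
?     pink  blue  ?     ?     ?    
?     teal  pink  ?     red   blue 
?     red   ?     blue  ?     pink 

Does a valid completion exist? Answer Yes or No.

No

Day 1, shift 2: day 1 together with shift 2 already contain {gold, teal, pink, blue, green, red} — every symbol — so nothing can go there. The grid has no valid completion.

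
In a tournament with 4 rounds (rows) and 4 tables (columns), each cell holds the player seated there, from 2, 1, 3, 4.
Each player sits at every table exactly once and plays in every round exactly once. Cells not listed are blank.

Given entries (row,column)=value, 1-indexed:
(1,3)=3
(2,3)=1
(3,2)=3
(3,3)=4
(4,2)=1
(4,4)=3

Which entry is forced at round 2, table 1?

Round 4, table 3: round 4 has {1, 3} and table 3 has {1, 3, 4}, leaving only 2.
Round 4, table 1: round 4 has {2, 1, 3} and table 1 has {}, leaving only 4.
Round 2, table 1 is narrowed to {2, 3}.
If it were 2, then round 3, table 1 would be left with no valid symbol.
So round 2, table 1 must be 3.

3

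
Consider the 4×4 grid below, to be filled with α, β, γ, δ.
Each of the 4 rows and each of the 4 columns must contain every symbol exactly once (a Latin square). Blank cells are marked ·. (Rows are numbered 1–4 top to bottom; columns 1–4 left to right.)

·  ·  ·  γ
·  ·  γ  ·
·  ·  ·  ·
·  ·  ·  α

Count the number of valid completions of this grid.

16

Row 1, column 1: eliminating its row and column leaves {α, β, δ}.
Row 1, column 2: eliminating its row and column leaves {α, β, δ}.
Row 1, column 3: eliminating its row and column leaves {α, β, δ}.
Row 2, column 1: eliminating its row and column leaves {α, β, δ}.
Row 2, column 2: eliminating its row and column leaves {α, β, δ}.
Row 2, column 4: eliminating its row and column leaves {β, δ}.
Row 3, column 1: eliminating its row and column leaves {α, β, γ, δ}.
Row 3, column 2: eliminating its row and column leaves {α, β, γ, δ}.
Row 3, column 3: eliminating its row and column leaves {α, β, δ}.
Row 3, column 4: eliminating its row and column leaves {β, δ}.
Row 4, column 1: eliminating its row and column leaves {β, γ, δ}.
Row 4, column 2: eliminating its row and column leaves {β, γ, δ}.
Row 4, column 3: eliminating its row and column leaves {β, δ}.
Enumerating the assignments across these blanks that avoid any row or column repeat gives 16 completions.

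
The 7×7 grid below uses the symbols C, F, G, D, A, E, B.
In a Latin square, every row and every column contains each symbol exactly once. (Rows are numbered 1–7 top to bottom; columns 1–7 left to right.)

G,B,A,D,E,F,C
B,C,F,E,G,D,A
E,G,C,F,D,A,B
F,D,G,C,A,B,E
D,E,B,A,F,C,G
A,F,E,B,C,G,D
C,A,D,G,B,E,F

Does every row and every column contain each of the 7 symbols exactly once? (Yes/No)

Yes

Each row is a permutation of the 7 symbols, and so is each column.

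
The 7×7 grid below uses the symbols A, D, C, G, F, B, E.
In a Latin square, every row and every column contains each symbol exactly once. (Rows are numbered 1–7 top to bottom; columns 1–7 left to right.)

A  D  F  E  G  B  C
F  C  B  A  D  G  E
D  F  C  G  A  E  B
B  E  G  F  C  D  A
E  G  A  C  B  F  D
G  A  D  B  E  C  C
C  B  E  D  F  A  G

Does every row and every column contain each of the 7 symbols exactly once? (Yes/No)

No

Column 7 contains C twice (at rows 1 and 6), so it is not a permutation.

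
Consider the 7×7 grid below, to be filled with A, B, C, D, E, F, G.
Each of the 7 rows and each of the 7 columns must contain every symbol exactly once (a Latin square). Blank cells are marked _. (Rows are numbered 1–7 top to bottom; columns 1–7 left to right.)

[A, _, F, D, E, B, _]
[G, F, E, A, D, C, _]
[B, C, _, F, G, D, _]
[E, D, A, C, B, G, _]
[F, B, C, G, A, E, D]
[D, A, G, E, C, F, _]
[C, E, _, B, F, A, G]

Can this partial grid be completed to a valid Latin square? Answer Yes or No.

Row 3, column 3: row 3 together with column 3 already contain {A, B, C, D, E, F, G} — every symbol — so nothing can go there. The grid has no valid completion.

No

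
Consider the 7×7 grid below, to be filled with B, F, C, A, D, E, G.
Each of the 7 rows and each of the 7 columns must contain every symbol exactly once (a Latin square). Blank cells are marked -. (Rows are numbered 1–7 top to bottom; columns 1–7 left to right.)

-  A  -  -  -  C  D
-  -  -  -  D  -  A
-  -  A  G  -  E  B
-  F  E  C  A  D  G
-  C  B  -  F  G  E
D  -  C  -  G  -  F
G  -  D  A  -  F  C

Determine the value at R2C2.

Row 2, column 6: row 2 has {A, D} and column 6 has {F, C, D, E, G}, leaving only B.
Row 3, column 2: row 3 has {B, A, E, G} and column 2 has {F, C, A}, leaving only D.
Row 3, column 5: row 3 has {B, A, D, E, G} and column 5 has {F, A, D, G}, leaving only C.
Row 3, column 1: row 3 has {B, C, A, D, E, G} and column 1 has {D, G}, leaving only F.
Row 4, column 1: row 4 has {F, C, A, D, E, G} and column 1 has {F, D, G}, leaving only B.
Row 1, column 1: row 1 has {C, A, D} and column 1 has {B, F, D, G}, leaving only E.
Row 1, column 5: row 1 has {C, A, D, E} and column 5 has {F, C, A, D, G}, leaving only B.
Row 1, column 4: row 1 has {B, C, A, D, E} and column 4 has {C, A, G}, leaving only F.
Row 1, column 3: row 1 has {B, F, C, A, D, E} and column 3 has {B, C, A, D, E}, leaving only G.
Row 2, column 1: row 2 has {B, A, D} and column 1 has {B, F, D, E, G}, leaving only C.
Row 2, column 3: row 2 has {B, C, A, D} and column 3 has {B, C, A, D, E, G}, leaving only F.
Row 2, column 4: row 2 has {B, F, C, A, D} and column 4 has {F, C, A, G}, leaving only E.
Row 2 already has {B, F, C, A, D, E} and column 2 already has {F, C, A, D}, so row 2, column 2 must be G.

G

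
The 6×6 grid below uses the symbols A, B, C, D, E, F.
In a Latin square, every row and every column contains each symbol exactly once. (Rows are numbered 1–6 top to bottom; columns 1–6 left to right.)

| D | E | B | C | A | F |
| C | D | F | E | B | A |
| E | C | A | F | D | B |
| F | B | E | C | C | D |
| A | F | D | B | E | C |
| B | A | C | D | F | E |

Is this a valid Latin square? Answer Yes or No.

Column 4 contains C twice (at rows 1 and 4), so it is not a permutation.

No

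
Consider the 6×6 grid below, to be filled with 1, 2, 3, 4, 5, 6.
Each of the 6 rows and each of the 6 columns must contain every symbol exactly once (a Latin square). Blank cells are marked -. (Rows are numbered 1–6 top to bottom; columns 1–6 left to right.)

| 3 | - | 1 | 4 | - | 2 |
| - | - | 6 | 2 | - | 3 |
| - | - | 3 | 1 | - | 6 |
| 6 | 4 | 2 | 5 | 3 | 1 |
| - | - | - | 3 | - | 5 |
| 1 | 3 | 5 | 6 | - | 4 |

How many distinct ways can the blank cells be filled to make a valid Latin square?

Row 1, column 2: eliminating its row and column leaves {5, 6}.
Row 1, column 5: eliminating its row and column leaves {5, 6}.
Row 2, column 1: eliminating its row and column leaves {4, 5}.
Row 2, column 2: eliminating its row and column leaves {1, 5}.
Row 2, column 5: eliminating its row and column leaves {1, 4, 5}.
Row 3, column 1: eliminating its row and column leaves {2, 4, 5}.
Row 3, column 2: eliminating its row and column leaves {2, 5}.
Row 3, column 5: eliminating its row and column leaves {2, 4, 5}.
Row 5, column 1: eliminating its row and column leaves {2, 4}.
Row 5, column 2: eliminating its row and column leaves {1, 2, 6}.
Row 5, column 3: eliminating its row and column leaves {4}.
Row 5, column 5: eliminating its row and column leaves {1, 2, 4, 6}.
Row 6, column 5: eliminating its row and column leaves {2}.
Enumerating the assignments across these blanks that avoid any row or column repeat gives 3 completions.

3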